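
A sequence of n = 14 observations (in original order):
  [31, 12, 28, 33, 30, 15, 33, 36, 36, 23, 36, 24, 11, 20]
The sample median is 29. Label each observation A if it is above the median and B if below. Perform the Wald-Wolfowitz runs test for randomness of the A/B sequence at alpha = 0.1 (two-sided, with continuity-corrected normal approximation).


Step 1: Compute median = 29; label A = above, B = below.
Labels in order: ABBAABAAABABBB  (n_A = 7, n_B = 7)
Step 2: Count runs R = 8.
Step 3: Under H0 (random ordering), E[R] = 2*n_A*n_B/(n_A+n_B) + 1 = 2*7*7/14 + 1 = 8.0000.
        Var[R] = 2*n_A*n_B*(2*n_A*n_B - n_A - n_B) / ((n_A+n_B)^2 * (n_A+n_B-1)) = 8232/2548 = 3.2308.
        SD[R] = 1.7974.
Step 4: R = E[R], so z = 0 with no continuity correction.
Step 5: Two-sided p-value via normal approximation = 2*(1 - Phi(|z|)) = 1.000000.
Step 6: alpha = 0.1. fail to reject H0.

R = 8, z = 0.0000, p = 1.000000, fail to reject H0.


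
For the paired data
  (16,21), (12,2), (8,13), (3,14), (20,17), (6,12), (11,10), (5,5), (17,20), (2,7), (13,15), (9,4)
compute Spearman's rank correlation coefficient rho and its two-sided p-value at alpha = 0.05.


Step 1: Rank x and y separately (midranks; no ties here).
rank(x): 16->10, 12->8, 8->5, 3->2, 20->12, 6->4, 11->7, 5->3, 17->11, 2->1, 13->9, 9->6
rank(y): 21->12, 2->1, 13->7, 14->8, 17->10, 12->6, 10->5, 5->3, 20->11, 7->4, 15->9, 4->2
Step 2: d_i = R_x(i) - R_y(i); compute d_i^2.
  (10-12)^2=4, (8-1)^2=49, (5-7)^2=4, (2-8)^2=36, (12-10)^2=4, (4-6)^2=4, (7-5)^2=4, (3-3)^2=0, (11-11)^2=0, (1-4)^2=9, (9-9)^2=0, (6-2)^2=16
sum(d^2) = 130.
Step 3: rho = 1 - 6*130 / (12*(12^2 - 1)) = 1 - 780/1716 = 0.545455.
Step 4: Under H0, t = rho * sqrt((n-2)/(1-rho^2)) = 2.0580 ~ t(10).
Step 5: Two-sided p-value from the t-distribution with 10 df = 0.066612.
Step 6: alpha = 0.05. fail to reject H0.

rho = 0.5455, p = 0.066612, fail to reject H0 at alpha = 0.05.


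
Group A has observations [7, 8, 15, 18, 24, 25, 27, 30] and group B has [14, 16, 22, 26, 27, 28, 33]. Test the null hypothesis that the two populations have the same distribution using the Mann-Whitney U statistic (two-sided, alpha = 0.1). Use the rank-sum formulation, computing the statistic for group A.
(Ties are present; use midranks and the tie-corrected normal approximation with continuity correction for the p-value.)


Step 1: Combine and sort all 15 observations; assign midranks.
sorted (value, group): (7,X), (8,X), (14,Y), (15,X), (16,Y), (18,X), (22,Y), (24,X), (25,X), (26,Y), (27,X), (27,Y), (28,Y), (30,X), (33,Y)
ranks: 7->1, 8->2, 14->3, 15->4, 16->5, 18->6, 22->7, 24->8, 25->9, 26->10, 27->11.5, 27->11.5, 28->13, 30->14, 33->15
Step 2: Rank sum for X: R1 = 1 + 2 + 4 + 6 + 8 + 9 + 11.5 + 14 = 55.5.
Step 3: U_X = R1 - n1(n1+1)/2 = 55.5 - 8*9/2 = 55.5 - 36 = 19.5.
       U_Y = n1*n2 - U_X = 56 - 19.5 = 36.5.
Step 4: Ties are present, so use the tie-corrected normal approximation (with continuity correction) for the p-value.
Step 5: p-value = 0.354109; compare to alpha = 0.1. fail to reject H0.

U_X = 19.5, p = 0.354109, fail to reject H0 at alpha = 0.1.


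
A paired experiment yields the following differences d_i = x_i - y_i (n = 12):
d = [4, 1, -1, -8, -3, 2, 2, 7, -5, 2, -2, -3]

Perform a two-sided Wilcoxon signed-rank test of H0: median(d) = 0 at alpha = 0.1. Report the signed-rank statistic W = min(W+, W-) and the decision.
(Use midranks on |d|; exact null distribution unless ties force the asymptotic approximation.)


Step 1: Drop any zero differences (none here) and take |d_i|.
|d| = [4, 1, 1, 8, 3, 2, 2, 7, 5, 2, 2, 3]
Step 2: Midrank |d_i| (ties get averaged ranks).
ranks: |4|->9, |1|->1.5, |1|->1.5, |8|->12, |3|->7.5, |2|->4.5, |2|->4.5, |7|->11, |5|->10, |2|->4.5, |2|->4.5, |3|->7.5
Step 3: Attach original signs; sum ranks with positive sign and with negative sign.
W+ = 9 + 1.5 + 4.5 + 4.5 + 11 + 4.5 = 35
W- = 1.5 + 12 + 7.5 + 10 + 4.5 + 7.5 = 43
(Check: W+ + W- = 78 should equal n(n+1)/2 = 78.)
Step 4: Test statistic W = min(W+, W-) = 35.
Step 5: Ties in |d|, so use the tie-corrected normal approximation.
        E[W] = n(n+1)/4 = 12*13/4 = 39.
        Tie groups: |d|=1 (t=2), |d|=2 (t=4), |d|=3 (t=2); sum(t^3 - t) = 72.
        Var[W] = n(n+1)(2n+1)/24 - sum(t^3-t)/48 = 3900/24 - 72/48 = 161.
        z = (W - E[W]) / sqrt(Var[W]) = (35 - 39) / 12.6886 = -0.3152.
        Two-sided p = 2*Phi(z) = 0.752576.
Step 6: alpha = 0.1. fail to reject H0.

W+ = 35, W- = 43, W = min = 35, p = 0.752576, fail to reject H0.


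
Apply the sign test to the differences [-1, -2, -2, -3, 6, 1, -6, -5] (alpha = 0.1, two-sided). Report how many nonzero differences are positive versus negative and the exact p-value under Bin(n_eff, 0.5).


Step 1: Discard zero differences. Original n = 8; n_eff = number of nonzero differences = 8.
Nonzero differences (with sign): -1, -2, -2, -3, +6, +1, -6, -5
Step 2: Count signs: positive = 2, negative = 6.
Step 3: Under H0: P(positive) = 0.5, so the number of positives S ~ Bin(8, 0.5).
Step 4: Two-sided exact p-value = sum of Bin(8,0.5) probabilities at or below the observed probability = 0.289062.
Step 5: alpha = 0.1. fail to reject H0.

n_eff = 8, pos = 2, neg = 6, p = 0.289062, fail to reject H0.


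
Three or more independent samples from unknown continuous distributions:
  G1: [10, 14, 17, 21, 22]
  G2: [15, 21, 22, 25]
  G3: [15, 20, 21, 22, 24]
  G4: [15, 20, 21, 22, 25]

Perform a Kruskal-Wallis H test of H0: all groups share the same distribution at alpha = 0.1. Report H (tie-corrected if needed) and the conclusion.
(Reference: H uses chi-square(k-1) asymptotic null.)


Step 1: Combine all N = 19 observations and assign midranks.
sorted (value, group, rank): (10,G1,1), (14,G1,2), (15,G2,4), (15,G3,4), (15,G4,4), (17,G1,6), (20,G3,7.5), (20,G4,7.5), (21,G1,10.5), (21,G2,10.5), (21,G3,10.5), (21,G4,10.5), (22,G1,14.5), (22,G2,14.5), (22,G3,14.5), (22,G4,14.5), (24,G3,17), (25,G2,18.5), (25,G4,18.5)
Step 2: Sum ranks within each group.
R_1 = 34 (n_1 = 5)
R_2 = 47.5 (n_2 = 4)
R_3 = 53.5 (n_3 = 5)
R_4 = 55 (n_4 = 5)
Step 3: H = 12/(N(N+1)) * sum(R_i^2/n_i) - 3(N+1)
     = 12/(19*20) * (34^2/5 + 47.5^2/4 + 53.5^2/5 + 55^2/5) - 3*20
     = 0.031579 * 1972.71 - 60
     = 2.296184.
Step 4: Ties present; correction factor C = 1 - 156/(19^3 - 19) = 0.977193. Corrected H = 2.296184 / 0.977193 = 2.349776.
Step 5: Under H0, H ~ chi^2(3); p-value = 0.503052.
Step 6: alpha = 0.1. fail to reject H0.

H = 2.3498, df = 3, p = 0.503052, fail to reject H0.


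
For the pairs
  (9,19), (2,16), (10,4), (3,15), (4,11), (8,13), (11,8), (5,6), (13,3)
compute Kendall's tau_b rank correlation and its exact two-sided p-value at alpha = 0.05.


Step 1: Enumerate the 36 unordered pairs (i,j) with i<j and classify each by sign(x_j-x_i) * sign(y_j-y_i).
  (1,2):dx=-7,dy=-3->C; (1,3):dx=+1,dy=-15->D; (1,4):dx=-6,dy=-4->C; (1,5):dx=-5,dy=-8->C
  (1,6):dx=-1,dy=-6->C; (1,7):dx=+2,dy=-11->D; (1,8):dx=-4,dy=-13->C; (1,9):dx=+4,dy=-16->D
  (2,3):dx=+8,dy=-12->D; (2,4):dx=+1,dy=-1->D; (2,5):dx=+2,dy=-5->D; (2,6):dx=+6,dy=-3->D
  (2,7):dx=+9,dy=-8->D; (2,8):dx=+3,dy=-10->D; (2,9):dx=+11,dy=-13->D; (3,4):dx=-7,dy=+11->D
  (3,5):dx=-6,dy=+7->D; (3,6):dx=-2,dy=+9->D; (3,7):dx=+1,dy=+4->C; (3,8):dx=-5,dy=+2->D
  (3,9):dx=+3,dy=-1->D; (4,5):dx=+1,dy=-4->D; (4,6):dx=+5,dy=-2->D; (4,7):dx=+8,dy=-7->D
  (4,8):dx=+2,dy=-9->D; (4,9):dx=+10,dy=-12->D; (5,6):dx=+4,dy=+2->C; (5,7):dx=+7,dy=-3->D
  (5,8):dx=+1,dy=-5->D; (5,9):dx=+9,dy=-8->D; (6,7):dx=+3,dy=-5->D; (6,8):dx=-3,dy=-7->C
  (6,9):dx=+5,dy=-10->D; (7,8):dx=-6,dy=-2->C; (7,9):dx=+2,dy=-5->D; (8,9):dx=+8,dy=-3->D
Step 2: C = 9, D = 27, total pairs = 36.
Step 3: tau = (C - D)/(n(n-1)/2) = (9 - 27)/36 = -0.500000.
Step 4: Exact two-sided p-value (enumerate n! = 362880 permutations of y under H0): p = 0.075176.
Step 5: alpha = 0.05. fail to reject H0.

tau_b = -0.5000 (C=9, D=27), p = 0.075176, fail to reject H0.


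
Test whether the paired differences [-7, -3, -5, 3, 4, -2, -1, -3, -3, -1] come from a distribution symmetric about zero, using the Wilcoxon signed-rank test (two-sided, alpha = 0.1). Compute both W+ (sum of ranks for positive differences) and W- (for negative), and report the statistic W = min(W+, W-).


Step 1: Drop any zero differences (none here) and take |d_i|.
|d| = [7, 3, 5, 3, 4, 2, 1, 3, 3, 1]
Step 2: Midrank |d_i| (ties get averaged ranks).
ranks: |7|->10, |3|->5.5, |5|->9, |3|->5.5, |4|->8, |2|->3, |1|->1.5, |3|->5.5, |3|->5.5, |1|->1.5
Step 3: Attach original signs; sum ranks with positive sign and with negative sign.
W+ = 5.5 + 8 = 13.5
W- = 10 + 5.5 + 9 + 3 + 1.5 + 5.5 + 5.5 + 1.5 = 41.5
(Check: W+ + W- = 55 should equal n(n+1)/2 = 55.)
Step 4: Test statistic W = min(W+, W-) = 13.5.
Step 5: Ties in |d|, so use the tie-corrected normal approximation.
        E[W] = n(n+1)/4 = 10*11/4 = 27.5.
        Tie groups: |d|=1 (t=2), |d|=3 (t=4); sum(t^3 - t) = 66.
        Var[W] = n(n+1)(2n+1)/24 - sum(t^3-t)/48 = 2310/24 - 66/48 = 94.875.
        z = (W - E[W]) / sqrt(Var[W]) = (13.5 - 27.5) / 9.7404 = -1.4373.
        Two-sided p = 2*Phi(z) = 0.150628.
Step 6: alpha = 0.1. fail to reject H0.

W+ = 13.5, W- = 41.5, W = min = 13.5, p = 0.150628, fail to reject H0.


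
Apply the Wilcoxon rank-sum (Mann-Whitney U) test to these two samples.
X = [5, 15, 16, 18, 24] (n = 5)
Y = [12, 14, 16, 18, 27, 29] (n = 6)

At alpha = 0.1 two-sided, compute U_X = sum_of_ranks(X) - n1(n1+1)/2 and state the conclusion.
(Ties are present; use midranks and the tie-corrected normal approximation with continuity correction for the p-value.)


Step 1: Combine and sort all 11 observations; assign midranks.
sorted (value, group): (5,X), (12,Y), (14,Y), (15,X), (16,X), (16,Y), (18,X), (18,Y), (24,X), (27,Y), (29,Y)
ranks: 5->1, 12->2, 14->3, 15->4, 16->5.5, 16->5.5, 18->7.5, 18->7.5, 24->9, 27->10, 29->11
Step 2: Rank sum for X: R1 = 1 + 4 + 5.5 + 7.5 + 9 = 27.
Step 3: U_X = R1 - n1(n1+1)/2 = 27 - 5*6/2 = 27 - 15 = 12.
       U_Y = n1*n2 - U_X = 30 - 12 = 18.
Step 4: Ties are present, so use the tie-corrected normal approximation (with continuity correction) for the p-value.
Step 5: p-value = 0.646576; compare to alpha = 0.1. fail to reject H0.

U_X = 12, p = 0.646576, fail to reject H0 at alpha = 0.1.


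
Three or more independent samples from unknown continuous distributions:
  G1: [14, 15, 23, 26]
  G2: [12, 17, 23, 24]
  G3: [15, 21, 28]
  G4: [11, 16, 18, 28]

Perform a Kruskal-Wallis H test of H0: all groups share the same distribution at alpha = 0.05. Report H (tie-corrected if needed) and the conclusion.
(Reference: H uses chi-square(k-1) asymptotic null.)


Step 1: Combine all N = 15 observations and assign midranks.
sorted (value, group, rank): (11,G4,1), (12,G2,2), (14,G1,3), (15,G1,4.5), (15,G3,4.5), (16,G4,6), (17,G2,7), (18,G4,8), (21,G3,9), (23,G1,10.5), (23,G2,10.5), (24,G2,12), (26,G1,13), (28,G3,14.5), (28,G4,14.5)
Step 2: Sum ranks within each group.
R_1 = 31 (n_1 = 4)
R_2 = 31.5 (n_2 = 4)
R_3 = 28 (n_3 = 3)
R_4 = 29.5 (n_4 = 4)
Step 3: H = 12/(N(N+1)) * sum(R_i^2/n_i) - 3(N+1)
     = 12/(15*16) * (31^2/4 + 31.5^2/4 + 28^2/3 + 29.5^2/4) - 3*16
     = 0.050000 * 967.208 - 48
     = 0.360417.
Step 4: Ties present; correction factor C = 1 - 18/(15^3 - 15) = 0.994643. Corrected H = 0.360417 / 0.994643 = 0.362358.
Step 5: Under H0, H ~ chi^2(3); p-value = 0.947904.
Step 6: alpha = 0.05. fail to reject H0.

H = 0.3624, df = 3, p = 0.947904, fail to reject H0.


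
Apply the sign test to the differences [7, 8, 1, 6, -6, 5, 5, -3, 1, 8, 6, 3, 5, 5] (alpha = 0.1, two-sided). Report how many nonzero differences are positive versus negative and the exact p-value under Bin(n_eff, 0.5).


Step 1: Discard zero differences. Original n = 14; n_eff = number of nonzero differences = 14.
Nonzero differences (with sign): +7, +8, +1, +6, -6, +5, +5, -3, +1, +8, +6, +3, +5, +5
Step 2: Count signs: positive = 12, negative = 2.
Step 3: Under H0: P(positive) = 0.5, so the number of positives S ~ Bin(14, 0.5).
Step 4: Two-sided exact p-value = sum of Bin(14,0.5) probabilities at or below the observed probability = 0.012939.
Step 5: alpha = 0.1. reject H0.

n_eff = 14, pos = 12, neg = 2, p = 0.012939, reject H0.


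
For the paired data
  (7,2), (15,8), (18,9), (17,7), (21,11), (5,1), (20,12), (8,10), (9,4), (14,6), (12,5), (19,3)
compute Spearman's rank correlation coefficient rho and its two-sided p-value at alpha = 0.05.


Step 1: Rank x and y separately (midranks; no ties here).
rank(x): 7->2, 15->7, 18->9, 17->8, 21->12, 5->1, 20->11, 8->3, 9->4, 14->6, 12->5, 19->10
rank(y): 2->2, 8->8, 9->9, 7->7, 11->11, 1->1, 12->12, 10->10, 4->4, 6->6, 5->5, 3->3
Step 2: d_i = R_x(i) - R_y(i); compute d_i^2.
  (2-2)^2=0, (7-8)^2=1, (9-9)^2=0, (8-7)^2=1, (12-11)^2=1, (1-1)^2=0, (11-12)^2=1, (3-10)^2=49, (4-4)^2=0, (6-6)^2=0, (5-5)^2=0, (10-3)^2=49
sum(d^2) = 102.
Step 3: rho = 1 - 6*102 / (12*(12^2 - 1)) = 1 - 612/1716 = 0.643357.
Step 4: Under H0, t = rho * sqrt((n-2)/(1-rho^2)) = 2.6575 ~ t(10).
Step 5: Two-sided p-value from the t-distribution with 10 df = 0.024003.
Step 6: alpha = 0.05. reject H0.

rho = 0.6434, p = 0.024003, reject H0 at alpha = 0.05.


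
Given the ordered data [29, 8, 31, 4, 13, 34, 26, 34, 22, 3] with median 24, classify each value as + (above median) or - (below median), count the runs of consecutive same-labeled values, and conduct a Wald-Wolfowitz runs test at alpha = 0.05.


Step 1: Compute median = 24; label A = above, B = below.
Labels in order: ABABBAAABB  (n_A = 5, n_B = 5)
Step 2: Count runs R = 6.
Step 3: Under H0 (random ordering), E[R] = 2*n_A*n_B/(n_A+n_B) + 1 = 2*5*5/10 + 1 = 6.0000.
        Var[R] = 2*n_A*n_B*(2*n_A*n_B - n_A - n_B) / ((n_A+n_B)^2 * (n_A+n_B-1)) = 2000/900 = 2.2222.
        SD[R] = 1.4907.
Step 4: R = E[R], so z = 0 with no continuity correction.
Step 5: Two-sided p-value via normal approximation = 2*(1 - Phi(|z|)) = 1.000000.
Step 6: alpha = 0.05. fail to reject H0.

R = 6, z = 0.0000, p = 1.000000, fail to reject H0.


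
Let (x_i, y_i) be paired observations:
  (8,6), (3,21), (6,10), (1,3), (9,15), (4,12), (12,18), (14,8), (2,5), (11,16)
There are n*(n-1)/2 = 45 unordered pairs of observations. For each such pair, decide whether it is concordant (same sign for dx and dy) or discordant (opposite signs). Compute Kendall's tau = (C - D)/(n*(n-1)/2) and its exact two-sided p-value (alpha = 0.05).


Step 1: Enumerate the 45 unordered pairs (i,j) with i<j and classify each by sign(x_j-x_i) * sign(y_j-y_i).
  (1,2):dx=-5,dy=+15->D; (1,3):dx=-2,dy=+4->D; (1,4):dx=-7,dy=-3->C; (1,5):dx=+1,dy=+9->C
  (1,6):dx=-4,dy=+6->D; (1,7):dx=+4,dy=+12->C; (1,8):dx=+6,dy=+2->C; (1,9):dx=-6,dy=-1->C
  (1,10):dx=+3,dy=+10->C; (2,3):dx=+3,dy=-11->D; (2,4):dx=-2,dy=-18->C; (2,5):dx=+6,dy=-6->D
  (2,6):dx=+1,dy=-9->D; (2,7):dx=+9,dy=-3->D; (2,8):dx=+11,dy=-13->D; (2,9):dx=-1,dy=-16->C
  (2,10):dx=+8,dy=-5->D; (3,4):dx=-5,dy=-7->C; (3,5):dx=+3,dy=+5->C; (3,6):dx=-2,dy=+2->D
  (3,7):dx=+6,dy=+8->C; (3,8):dx=+8,dy=-2->D; (3,9):dx=-4,dy=-5->C; (3,10):dx=+5,dy=+6->C
  (4,5):dx=+8,dy=+12->C; (4,6):dx=+3,dy=+9->C; (4,7):dx=+11,dy=+15->C; (4,8):dx=+13,dy=+5->C
  (4,9):dx=+1,dy=+2->C; (4,10):dx=+10,dy=+13->C; (5,6):dx=-5,dy=-3->C; (5,7):dx=+3,dy=+3->C
  (5,8):dx=+5,dy=-7->D; (5,9):dx=-7,dy=-10->C; (5,10):dx=+2,dy=+1->C; (6,7):dx=+8,dy=+6->C
  (6,8):dx=+10,dy=-4->D; (6,9):dx=-2,dy=-7->C; (6,10):dx=+7,dy=+4->C; (7,8):dx=+2,dy=-10->D
  (7,9):dx=-10,dy=-13->C; (7,10):dx=-1,dy=-2->C; (8,9):dx=-12,dy=-3->C; (8,10):dx=-3,dy=+8->D
  (9,10):dx=+9,dy=+11->C
Step 2: C = 30, D = 15, total pairs = 45.
Step 3: tau = (C - D)/(n(n-1)/2) = (30 - 15)/45 = 0.333333.
Step 4: Exact two-sided p-value (enumerate n! = 3628800 permutations of y under H0): p = 0.216373.
Step 5: alpha = 0.05. fail to reject H0.

tau_b = 0.3333 (C=30, D=15), p = 0.216373, fail to reject H0.


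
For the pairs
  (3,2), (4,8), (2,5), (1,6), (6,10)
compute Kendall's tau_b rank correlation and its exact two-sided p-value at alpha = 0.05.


Step 1: Enumerate the 10 unordered pairs (i,j) with i<j and classify each by sign(x_j-x_i) * sign(y_j-y_i).
  (1,2):dx=+1,dy=+6->C; (1,3):dx=-1,dy=+3->D; (1,4):dx=-2,dy=+4->D; (1,5):dx=+3,dy=+8->C
  (2,3):dx=-2,dy=-3->C; (2,4):dx=-3,dy=-2->C; (2,5):dx=+2,dy=+2->C; (3,4):dx=-1,dy=+1->D
  (3,5):dx=+4,dy=+5->C; (4,5):dx=+5,dy=+4->C
Step 2: C = 7, D = 3, total pairs = 10.
Step 3: tau = (C - D)/(n(n-1)/2) = (7 - 3)/10 = 0.400000.
Step 4: Exact two-sided p-value (enumerate n! = 120 permutations of y under H0): p = 0.483333.
Step 5: alpha = 0.05. fail to reject H0.

tau_b = 0.4000 (C=7, D=3), p = 0.483333, fail to reject H0.


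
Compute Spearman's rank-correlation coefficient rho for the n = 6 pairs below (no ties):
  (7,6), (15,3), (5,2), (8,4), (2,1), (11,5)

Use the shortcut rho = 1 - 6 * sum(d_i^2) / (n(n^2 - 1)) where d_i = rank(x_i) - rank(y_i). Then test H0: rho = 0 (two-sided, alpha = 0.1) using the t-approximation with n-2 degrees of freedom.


Step 1: Rank x and y separately (midranks; no ties here).
rank(x): 7->3, 15->6, 5->2, 8->4, 2->1, 11->5
rank(y): 6->6, 3->3, 2->2, 4->4, 1->1, 5->5
Step 2: d_i = R_x(i) - R_y(i); compute d_i^2.
  (3-6)^2=9, (6-3)^2=9, (2-2)^2=0, (4-4)^2=0, (1-1)^2=0, (5-5)^2=0
sum(d^2) = 18.
Step 3: rho = 1 - 6*18 / (6*(6^2 - 1)) = 1 - 108/210 = 0.485714.
Step 4: Under H0, t = rho * sqrt((n-2)/(1-rho^2)) = 1.1113 ~ t(4).
Step 5: Two-sided p-value from the t-distribution with 4 df = 0.328723.
Step 6: alpha = 0.1. fail to reject H0.

rho = 0.4857, p = 0.328723, fail to reject H0 at alpha = 0.1.


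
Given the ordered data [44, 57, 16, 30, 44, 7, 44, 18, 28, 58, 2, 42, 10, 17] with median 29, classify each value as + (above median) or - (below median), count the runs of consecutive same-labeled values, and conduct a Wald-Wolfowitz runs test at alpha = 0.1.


Step 1: Compute median = 29; label A = above, B = below.
Labels in order: AABAABABBABABB  (n_A = 7, n_B = 7)
Step 2: Count runs R = 10.
Step 3: Under H0 (random ordering), E[R] = 2*n_A*n_B/(n_A+n_B) + 1 = 2*7*7/14 + 1 = 8.0000.
        Var[R] = 2*n_A*n_B*(2*n_A*n_B - n_A - n_B) / ((n_A+n_B)^2 * (n_A+n_B-1)) = 8232/2548 = 3.2308.
        SD[R] = 1.7974.
Step 4: Continuity-corrected z = (R - 0.5 - E[R]) / SD[R] = (10 - 0.5 - 8.0000) / 1.7974 = 0.8345.
Step 5: Two-sided p-value via normal approximation = 2*(1 - Phi(|z|)) = 0.403986.
Step 6: alpha = 0.1. fail to reject H0.

R = 10, z = 0.8345, p = 0.403986, fail to reject H0.


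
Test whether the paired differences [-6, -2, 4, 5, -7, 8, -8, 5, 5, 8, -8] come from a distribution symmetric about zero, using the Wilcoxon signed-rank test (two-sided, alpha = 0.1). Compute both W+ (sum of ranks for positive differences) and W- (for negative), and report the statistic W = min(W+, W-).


Step 1: Drop any zero differences (none here) and take |d_i|.
|d| = [6, 2, 4, 5, 7, 8, 8, 5, 5, 8, 8]
Step 2: Midrank |d_i| (ties get averaged ranks).
ranks: |6|->6, |2|->1, |4|->2, |5|->4, |7|->7, |8|->9.5, |8|->9.5, |5|->4, |5|->4, |8|->9.5, |8|->9.5
Step 3: Attach original signs; sum ranks with positive sign and with negative sign.
W+ = 2 + 4 + 9.5 + 4 + 4 + 9.5 = 33
W- = 6 + 1 + 7 + 9.5 + 9.5 = 33
(Check: W+ + W- = 66 should equal n(n+1)/2 = 66.)
Step 4: Test statistic W = min(W+, W-) = 33.
Step 5: Ties in |d|, so use the tie-corrected normal approximation.
        E[W] = n(n+1)/4 = 11*12/4 = 33.
        Tie groups: |d|=5 (t=3), |d|=8 (t=4); sum(t^3 - t) = 84.
        Var[W] = n(n+1)(2n+1)/24 - sum(t^3-t)/48 = 3036/24 - 84/48 = 124.75.
        z = (W - E[W]) / sqrt(Var[W]) = (33 - 33) / 11.1692 = 0.0000.
        Two-sided p = 2*Phi(z) = 1.000000.
Step 6: alpha = 0.1. fail to reject H0.

W+ = 33, W- = 33, W = min = 33, p = 1.000000, fail to reject H0.


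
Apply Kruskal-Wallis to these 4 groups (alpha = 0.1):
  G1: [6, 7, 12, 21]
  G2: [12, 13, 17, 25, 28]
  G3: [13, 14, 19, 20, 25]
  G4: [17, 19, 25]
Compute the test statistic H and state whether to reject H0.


Step 1: Combine all N = 17 observations and assign midranks.
sorted (value, group, rank): (6,G1,1), (7,G1,2), (12,G1,3.5), (12,G2,3.5), (13,G2,5.5), (13,G3,5.5), (14,G3,7), (17,G2,8.5), (17,G4,8.5), (19,G3,10.5), (19,G4,10.5), (20,G3,12), (21,G1,13), (25,G2,15), (25,G3,15), (25,G4,15), (28,G2,17)
Step 2: Sum ranks within each group.
R_1 = 19.5 (n_1 = 4)
R_2 = 49.5 (n_2 = 5)
R_3 = 50 (n_3 = 5)
R_4 = 34 (n_4 = 3)
Step 3: H = 12/(N(N+1)) * sum(R_i^2/n_i) - 3(N+1)
     = 12/(17*18) * (19.5^2/4 + 49.5^2/5 + 50^2/5 + 34^2/3) - 3*18
     = 0.039216 * 1470.45 - 54
     = 3.664542.
Step 4: Ties present; correction factor C = 1 - 48/(17^3 - 17) = 0.990196. Corrected H = 3.664542 / 0.990196 = 3.700825.
Step 5: Under H0, H ~ chi^2(3); p-value = 0.295634.
Step 6: alpha = 0.1. fail to reject H0.

H = 3.7008, df = 3, p = 0.295634, fail to reject H0.


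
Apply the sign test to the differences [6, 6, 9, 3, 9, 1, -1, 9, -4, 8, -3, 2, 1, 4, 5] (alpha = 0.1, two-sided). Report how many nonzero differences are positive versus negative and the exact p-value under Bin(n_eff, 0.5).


Step 1: Discard zero differences. Original n = 15; n_eff = number of nonzero differences = 15.
Nonzero differences (with sign): +6, +6, +9, +3, +9, +1, -1, +9, -4, +8, -3, +2, +1, +4, +5
Step 2: Count signs: positive = 12, negative = 3.
Step 3: Under H0: P(positive) = 0.5, so the number of positives S ~ Bin(15, 0.5).
Step 4: Two-sided exact p-value = sum of Bin(15,0.5) probabilities at or below the observed probability = 0.035156.
Step 5: alpha = 0.1. reject H0.

n_eff = 15, pos = 12, neg = 3, p = 0.035156, reject H0.


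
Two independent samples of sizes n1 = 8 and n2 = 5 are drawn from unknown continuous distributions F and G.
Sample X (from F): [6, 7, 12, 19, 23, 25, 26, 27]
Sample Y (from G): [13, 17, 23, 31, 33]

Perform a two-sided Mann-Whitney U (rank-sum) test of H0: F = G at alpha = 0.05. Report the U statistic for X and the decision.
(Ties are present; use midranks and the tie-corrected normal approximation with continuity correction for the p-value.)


Step 1: Combine and sort all 13 observations; assign midranks.
sorted (value, group): (6,X), (7,X), (12,X), (13,Y), (17,Y), (19,X), (23,X), (23,Y), (25,X), (26,X), (27,X), (31,Y), (33,Y)
ranks: 6->1, 7->2, 12->3, 13->4, 17->5, 19->6, 23->7.5, 23->7.5, 25->9, 26->10, 27->11, 31->12, 33->13
Step 2: Rank sum for X: R1 = 1 + 2 + 3 + 6 + 7.5 + 9 + 10 + 11 = 49.5.
Step 3: U_X = R1 - n1(n1+1)/2 = 49.5 - 8*9/2 = 49.5 - 36 = 13.5.
       U_Y = n1*n2 - U_X = 40 - 13.5 = 26.5.
Step 4: Ties are present, so use the tie-corrected normal approximation (with continuity correction) for the p-value.
Step 5: p-value = 0.379120; compare to alpha = 0.05. fail to reject H0.

U_X = 13.5, p = 0.379120, fail to reject H0 at alpha = 0.05.


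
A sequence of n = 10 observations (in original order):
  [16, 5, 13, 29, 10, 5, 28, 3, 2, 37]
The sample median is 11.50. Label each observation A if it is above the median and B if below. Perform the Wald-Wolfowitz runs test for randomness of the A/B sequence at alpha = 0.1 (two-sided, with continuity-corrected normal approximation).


Step 1: Compute median = 11.50; label A = above, B = below.
Labels in order: ABAABBABBA  (n_A = 5, n_B = 5)
Step 2: Count runs R = 7.
Step 3: Under H0 (random ordering), E[R] = 2*n_A*n_B/(n_A+n_B) + 1 = 2*5*5/10 + 1 = 6.0000.
        Var[R] = 2*n_A*n_B*(2*n_A*n_B - n_A - n_B) / ((n_A+n_B)^2 * (n_A+n_B-1)) = 2000/900 = 2.2222.
        SD[R] = 1.4907.
Step 4: Continuity-corrected z = (R - 0.5 - E[R]) / SD[R] = (7 - 0.5 - 6.0000) / 1.4907 = 0.3354.
Step 5: Two-sided p-value via normal approximation = 2*(1 - Phi(|z|)) = 0.737316.
Step 6: alpha = 0.1. fail to reject H0.

R = 7, z = 0.3354, p = 0.737316, fail to reject H0.


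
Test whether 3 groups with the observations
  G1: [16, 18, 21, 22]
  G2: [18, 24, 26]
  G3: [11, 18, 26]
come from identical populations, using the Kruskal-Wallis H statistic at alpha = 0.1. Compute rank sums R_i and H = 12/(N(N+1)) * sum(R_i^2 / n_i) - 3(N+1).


Step 1: Combine all N = 10 observations and assign midranks.
sorted (value, group, rank): (11,G3,1), (16,G1,2), (18,G1,4), (18,G2,4), (18,G3,4), (21,G1,6), (22,G1,7), (24,G2,8), (26,G2,9.5), (26,G3,9.5)
Step 2: Sum ranks within each group.
R_1 = 19 (n_1 = 4)
R_2 = 21.5 (n_2 = 3)
R_3 = 14.5 (n_3 = 3)
Step 3: H = 12/(N(N+1)) * sum(R_i^2/n_i) - 3(N+1)
     = 12/(10*11) * (19^2/4 + 21.5^2/3 + 14.5^2/3) - 3*11
     = 0.109091 * 314.417 - 33
     = 1.300000.
Step 4: Ties present; correction factor C = 1 - 30/(10^3 - 10) = 0.969697. Corrected H = 1.300000 / 0.969697 = 1.340625.
Step 5: Under H0, H ~ chi^2(2); p-value = 0.511549.
Step 6: alpha = 0.1. fail to reject H0.

H = 1.3406, df = 2, p = 0.511549, fail to reject H0.


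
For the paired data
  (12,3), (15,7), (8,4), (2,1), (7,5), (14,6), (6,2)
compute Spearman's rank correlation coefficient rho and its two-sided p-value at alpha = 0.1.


Step 1: Rank x and y separately (midranks; no ties here).
rank(x): 12->5, 15->7, 8->4, 2->1, 7->3, 14->6, 6->2
rank(y): 3->3, 7->7, 4->4, 1->1, 5->5, 6->6, 2->2
Step 2: d_i = R_x(i) - R_y(i); compute d_i^2.
  (5-3)^2=4, (7-7)^2=0, (4-4)^2=0, (1-1)^2=0, (3-5)^2=4, (6-6)^2=0, (2-2)^2=0
sum(d^2) = 8.
Step 3: rho = 1 - 6*8 / (7*(7^2 - 1)) = 1 - 48/336 = 0.857143.
Step 4: Under H0, t = rho * sqrt((n-2)/(1-rho^2)) = 3.7210 ~ t(5).
Step 5: Two-sided p-value from the t-distribution with 5 df = 0.013697.
Step 6: alpha = 0.1. reject H0.

rho = 0.8571, p = 0.013697, reject H0 at alpha = 0.1.


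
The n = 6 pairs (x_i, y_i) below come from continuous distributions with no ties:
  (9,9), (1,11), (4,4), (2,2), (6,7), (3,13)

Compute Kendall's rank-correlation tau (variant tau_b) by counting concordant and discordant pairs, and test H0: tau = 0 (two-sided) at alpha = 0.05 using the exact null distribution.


Step 1: Enumerate the 15 unordered pairs (i,j) with i<j and classify each by sign(x_j-x_i) * sign(y_j-y_i).
  (1,2):dx=-8,dy=+2->D; (1,3):dx=-5,dy=-5->C; (1,4):dx=-7,dy=-7->C; (1,5):dx=-3,dy=-2->C
  (1,6):dx=-6,dy=+4->D; (2,3):dx=+3,dy=-7->D; (2,4):dx=+1,dy=-9->D; (2,5):dx=+5,dy=-4->D
  (2,6):dx=+2,dy=+2->C; (3,4):dx=-2,dy=-2->C; (3,5):dx=+2,dy=+3->C; (3,6):dx=-1,dy=+9->D
  (4,5):dx=+4,dy=+5->C; (4,6):dx=+1,dy=+11->C; (5,6):dx=-3,dy=+6->D
Step 2: C = 8, D = 7, total pairs = 15.
Step 3: tau = (C - D)/(n(n-1)/2) = (8 - 7)/15 = 0.066667.
Step 4: Exact two-sided p-value (enumerate n! = 720 permutations of y under H0): p = 1.000000.
Step 5: alpha = 0.05. fail to reject H0.

tau_b = 0.0667 (C=8, D=7), p = 1.000000, fail to reject H0.


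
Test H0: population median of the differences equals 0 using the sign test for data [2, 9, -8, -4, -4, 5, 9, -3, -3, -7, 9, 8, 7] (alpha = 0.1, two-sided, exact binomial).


Step 1: Discard zero differences. Original n = 13; n_eff = number of nonzero differences = 13.
Nonzero differences (with sign): +2, +9, -8, -4, -4, +5, +9, -3, -3, -7, +9, +8, +7
Step 2: Count signs: positive = 7, negative = 6.
Step 3: Under H0: P(positive) = 0.5, so the number of positives S ~ Bin(13, 0.5).
Step 4: Two-sided exact p-value = sum of Bin(13,0.5) probabilities at or below the observed probability = 1.000000.
Step 5: alpha = 0.1. fail to reject H0.

n_eff = 13, pos = 7, neg = 6, p = 1.000000, fail to reject H0.


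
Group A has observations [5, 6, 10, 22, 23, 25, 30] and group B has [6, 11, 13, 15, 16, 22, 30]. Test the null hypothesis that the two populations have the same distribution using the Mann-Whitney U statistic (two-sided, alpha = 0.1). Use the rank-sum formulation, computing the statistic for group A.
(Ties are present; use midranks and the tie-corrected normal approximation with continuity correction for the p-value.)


Step 1: Combine and sort all 14 observations; assign midranks.
sorted (value, group): (5,X), (6,X), (6,Y), (10,X), (11,Y), (13,Y), (15,Y), (16,Y), (22,X), (22,Y), (23,X), (25,X), (30,X), (30,Y)
ranks: 5->1, 6->2.5, 6->2.5, 10->4, 11->5, 13->6, 15->7, 16->8, 22->9.5, 22->9.5, 23->11, 25->12, 30->13.5, 30->13.5
Step 2: Rank sum for X: R1 = 1 + 2.5 + 4 + 9.5 + 11 + 12 + 13.5 = 53.5.
Step 3: U_X = R1 - n1(n1+1)/2 = 53.5 - 7*8/2 = 53.5 - 28 = 25.5.
       U_Y = n1*n2 - U_X = 49 - 25.5 = 23.5.
Step 4: Ties are present, so use the tie-corrected normal approximation (with continuity correction) for the p-value.
Step 5: p-value = 0.948891; compare to alpha = 0.1. fail to reject H0.

U_X = 25.5, p = 0.948891, fail to reject H0 at alpha = 0.1.


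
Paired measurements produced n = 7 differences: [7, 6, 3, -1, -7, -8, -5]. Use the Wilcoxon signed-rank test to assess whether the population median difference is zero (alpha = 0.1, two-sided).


Step 1: Drop any zero differences (none here) and take |d_i|.
|d| = [7, 6, 3, 1, 7, 8, 5]
Step 2: Midrank |d_i| (ties get averaged ranks).
ranks: |7|->5.5, |6|->4, |3|->2, |1|->1, |7|->5.5, |8|->7, |5|->3
Step 3: Attach original signs; sum ranks with positive sign and with negative sign.
W+ = 5.5 + 4 + 2 = 11.5
W- = 1 + 5.5 + 7 + 3 = 16.5
(Check: W+ + W- = 28 should equal n(n+1)/2 = 28.)
Step 4: Test statistic W = min(W+, W-) = 11.5.
Step 5: Ties in |d|, so use the tie-corrected normal approximation.
        E[W] = n(n+1)/4 = 7*8/4 = 14.
        Tie groups: |d|=7 (t=2); sum(t^3 - t) = 6.
        Var[W] = n(n+1)(2n+1)/24 - sum(t^3-t)/48 = 840/24 - 6/48 = 34.875.
        z = (W - E[W]) / sqrt(Var[W]) = (11.5 - 14) / 5.9055 = -0.4233.
        Two-sided p = 2*Phi(z) = 0.672052.
Step 6: alpha = 0.1. fail to reject H0.

W+ = 11.5, W- = 16.5, W = min = 11.5, p = 0.672052, fail to reject H0.


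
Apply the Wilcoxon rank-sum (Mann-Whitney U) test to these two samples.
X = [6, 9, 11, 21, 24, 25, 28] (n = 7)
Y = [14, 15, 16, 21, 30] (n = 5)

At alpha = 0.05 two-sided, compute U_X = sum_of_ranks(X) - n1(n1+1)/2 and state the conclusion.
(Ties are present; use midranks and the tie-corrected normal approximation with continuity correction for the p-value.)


Step 1: Combine and sort all 12 observations; assign midranks.
sorted (value, group): (6,X), (9,X), (11,X), (14,Y), (15,Y), (16,Y), (21,X), (21,Y), (24,X), (25,X), (28,X), (30,Y)
ranks: 6->1, 9->2, 11->3, 14->4, 15->5, 16->6, 21->7.5, 21->7.5, 24->9, 25->10, 28->11, 30->12
Step 2: Rank sum for X: R1 = 1 + 2 + 3 + 7.5 + 9 + 10 + 11 = 43.5.
Step 3: U_X = R1 - n1(n1+1)/2 = 43.5 - 7*8/2 = 43.5 - 28 = 15.5.
       U_Y = n1*n2 - U_X = 35 - 15.5 = 19.5.
Step 4: Ties are present, so use the tie-corrected normal approximation (with continuity correction) for the p-value.
Step 5: p-value = 0.807210; compare to alpha = 0.05. fail to reject H0.

U_X = 15.5, p = 0.807210, fail to reject H0 at alpha = 0.05.


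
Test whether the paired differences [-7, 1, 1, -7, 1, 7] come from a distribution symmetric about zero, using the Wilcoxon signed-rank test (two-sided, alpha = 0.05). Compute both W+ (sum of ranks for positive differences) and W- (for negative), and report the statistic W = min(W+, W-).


Step 1: Drop any zero differences (none here) and take |d_i|.
|d| = [7, 1, 1, 7, 1, 7]
Step 2: Midrank |d_i| (ties get averaged ranks).
ranks: |7|->5, |1|->2, |1|->2, |7|->5, |1|->2, |7|->5
Step 3: Attach original signs; sum ranks with positive sign and with negative sign.
W+ = 2 + 2 + 2 + 5 = 11
W- = 5 + 5 = 10
(Check: W+ + W- = 21 should equal n(n+1)/2 = 21.)
Step 4: Test statistic W = min(W+, W-) = 10.
Step 5: Ties in |d|, so use the tie-corrected normal approximation.
        E[W] = n(n+1)/4 = 6*7/4 = 10.5.
        Tie groups: |d|=1 (t=3), |d|=7 (t=3); sum(t^3 - t) = 48.
        Var[W] = n(n+1)(2n+1)/24 - sum(t^3-t)/48 = 546/24 - 48/48 = 21.75.
        z = (W - E[W]) / sqrt(Var[W]) = (10 - 10.5) / 4.6637 = -0.1072.
        Two-sided p = 2*Phi(z) = 0.914621.
Step 6: alpha = 0.05. fail to reject H0.

W+ = 11, W- = 10, W = min = 10, p = 0.914621, fail to reject H0.


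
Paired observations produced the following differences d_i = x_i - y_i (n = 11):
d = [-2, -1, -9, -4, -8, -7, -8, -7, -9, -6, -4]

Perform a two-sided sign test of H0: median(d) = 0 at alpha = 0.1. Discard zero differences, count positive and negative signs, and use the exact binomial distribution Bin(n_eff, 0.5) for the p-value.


Step 1: Discard zero differences. Original n = 11; n_eff = number of nonzero differences = 11.
Nonzero differences (with sign): -2, -1, -9, -4, -8, -7, -8, -7, -9, -6, -4
Step 2: Count signs: positive = 0, negative = 11.
Step 3: Under H0: P(positive) = 0.5, so the number of positives S ~ Bin(11, 0.5).
Step 4: Two-sided exact p-value = sum of Bin(11,0.5) probabilities at or below the observed probability = 0.000977.
Step 5: alpha = 0.1. reject H0.

n_eff = 11, pos = 0, neg = 11, p = 0.000977, reject H0.


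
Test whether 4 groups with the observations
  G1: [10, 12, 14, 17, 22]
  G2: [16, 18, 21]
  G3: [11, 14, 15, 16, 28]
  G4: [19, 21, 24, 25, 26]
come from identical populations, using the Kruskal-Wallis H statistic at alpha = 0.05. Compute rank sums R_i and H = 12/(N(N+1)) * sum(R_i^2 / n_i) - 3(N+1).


Step 1: Combine all N = 18 observations and assign midranks.
sorted (value, group, rank): (10,G1,1), (11,G3,2), (12,G1,3), (14,G1,4.5), (14,G3,4.5), (15,G3,6), (16,G2,7.5), (16,G3,7.5), (17,G1,9), (18,G2,10), (19,G4,11), (21,G2,12.5), (21,G4,12.5), (22,G1,14), (24,G4,15), (25,G4,16), (26,G4,17), (28,G3,18)
Step 2: Sum ranks within each group.
R_1 = 31.5 (n_1 = 5)
R_2 = 30 (n_2 = 3)
R_3 = 38 (n_3 = 5)
R_4 = 71.5 (n_4 = 5)
Step 3: H = 12/(N(N+1)) * sum(R_i^2/n_i) - 3(N+1)
     = 12/(18*19) * (31.5^2/5 + 30^2/3 + 38^2/5 + 71.5^2/5) - 3*19
     = 0.035088 * 1809.7 - 57
     = 6.498246.
Step 4: Ties present; correction factor C = 1 - 18/(18^3 - 18) = 0.996904. Corrected H = 6.498246 / 0.996904 = 6.518427.
Step 5: Under H0, H ~ chi^2(3); p-value = 0.088939.
Step 6: alpha = 0.05. fail to reject H0.

H = 6.5184, df = 3, p = 0.088939, fail to reject H0.


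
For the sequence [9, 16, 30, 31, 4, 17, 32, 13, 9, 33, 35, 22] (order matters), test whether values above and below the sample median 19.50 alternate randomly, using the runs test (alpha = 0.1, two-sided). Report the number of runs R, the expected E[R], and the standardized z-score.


Step 1: Compute median = 19.50; label A = above, B = below.
Labels in order: BBAABBABBAAA  (n_A = 6, n_B = 6)
Step 2: Count runs R = 6.
Step 3: Under H0 (random ordering), E[R] = 2*n_A*n_B/(n_A+n_B) + 1 = 2*6*6/12 + 1 = 7.0000.
        Var[R] = 2*n_A*n_B*(2*n_A*n_B - n_A - n_B) / ((n_A+n_B)^2 * (n_A+n_B-1)) = 4320/1584 = 2.7273.
        SD[R] = 1.6514.
Step 4: Continuity-corrected z = (R + 0.5 - E[R]) / SD[R] = (6 + 0.5 - 7.0000) / 1.6514 = -0.3028.
Step 5: Two-sided p-value via normal approximation = 2*(1 - Phi(|z|)) = 0.762069.
Step 6: alpha = 0.1. fail to reject H0.

R = 6, z = -0.3028, p = 0.762069, fail to reject H0.


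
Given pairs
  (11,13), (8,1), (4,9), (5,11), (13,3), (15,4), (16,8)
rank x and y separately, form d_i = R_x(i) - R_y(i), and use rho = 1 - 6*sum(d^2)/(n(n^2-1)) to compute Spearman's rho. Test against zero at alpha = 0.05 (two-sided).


Step 1: Rank x and y separately (midranks; no ties here).
rank(x): 11->4, 8->3, 4->1, 5->2, 13->5, 15->6, 16->7
rank(y): 13->7, 1->1, 9->5, 11->6, 3->2, 4->3, 8->4
Step 2: d_i = R_x(i) - R_y(i); compute d_i^2.
  (4-7)^2=9, (3-1)^2=4, (1-5)^2=16, (2-6)^2=16, (5-2)^2=9, (6-3)^2=9, (7-4)^2=9
sum(d^2) = 72.
Step 3: rho = 1 - 6*72 / (7*(7^2 - 1)) = 1 - 432/336 = -0.285714.
Step 4: Under H0, t = rho * sqrt((n-2)/(1-rho^2)) = -0.6667 ~ t(5).
Step 5: Two-sided p-value from the t-distribution with 5 df = 0.534509.
Step 6: alpha = 0.05. fail to reject H0.

rho = -0.2857, p = 0.534509, fail to reject H0 at alpha = 0.05.


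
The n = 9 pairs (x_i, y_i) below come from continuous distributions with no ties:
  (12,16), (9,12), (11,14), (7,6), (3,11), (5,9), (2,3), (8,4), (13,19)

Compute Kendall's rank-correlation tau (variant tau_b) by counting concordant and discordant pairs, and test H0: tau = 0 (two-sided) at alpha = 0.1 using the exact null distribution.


Step 1: Enumerate the 36 unordered pairs (i,j) with i<j and classify each by sign(x_j-x_i) * sign(y_j-y_i).
  (1,2):dx=-3,dy=-4->C; (1,3):dx=-1,dy=-2->C; (1,4):dx=-5,dy=-10->C; (1,5):dx=-9,dy=-5->C
  (1,6):dx=-7,dy=-7->C; (1,7):dx=-10,dy=-13->C; (1,8):dx=-4,dy=-12->C; (1,9):dx=+1,dy=+3->C
  (2,3):dx=+2,dy=+2->C; (2,4):dx=-2,dy=-6->C; (2,5):dx=-6,dy=-1->C; (2,6):dx=-4,dy=-3->C
  (2,7):dx=-7,dy=-9->C; (2,8):dx=-1,dy=-8->C; (2,9):dx=+4,dy=+7->C; (3,4):dx=-4,dy=-8->C
  (3,5):dx=-8,dy=-3->C; (3,6):dx=-6,dy=-5->C; (3,7):dx=-9,dy=-11->C; (3,8):dx=-3,dy=-10->C
  (3,9):dx=+2,dy=+5->C; (4,5):dx=-4,dy=+5->D; (4,6):dx=-2,dy=+3->D; (4,7):dx=-5,dy=-3->C
  (4,8):dx=+1,dy=-2->D; (4,9):dx=+6,dy=+13->C; (5,6):dx=+2,dy=-2->D; (5,7):dx=-1,dy=-8->C
  (5,8):dx=+5,dy=-7->D; (5,9):dx=+10,dy=+8->C; (6,7):dx=-3,dy=-6->C; (6,8):dx=+3,dy=-5->D
  (6,9):dx=+8,dy=+10->C; (7,8):dx=+6,dy=+1->C; (7,9):dx=+11,dy=+16->C; (8,9):dx=+5,dy=+15->C
Step 2: C = 30, D = 6, total pairs = 36.
Step 3: tau = (C - D)/(n(n-1)/2) = (30 - 6)/36 = 0.666667.
Step 4: Exact two-sided p-value (enumerate n! = 362880 permutations of y under H0): p = 0.012665.
Step 5: alpha = 0.1. reject H0.

tau_b = 0.6667 (C=30, D=6), p = 0.012665, reject H0.


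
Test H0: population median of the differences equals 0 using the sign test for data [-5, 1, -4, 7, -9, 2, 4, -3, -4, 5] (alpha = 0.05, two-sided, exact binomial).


Step 1: Discard zero differences. Original n = 10; n_eff = number of nonzero differences = 10.
Nonzero differences (with sign): -5, +1, -4, +7, -9, +2, +4, -3, -4, +5
Step 2: Count signs: positive = 5, negative = 5.
Step 3: Under H0: P(positive) = 0.5, so the number of positives S ~ Bin(10, 0.5).
Step 4: Two-sided exact p-value = sum of Bin(10,0.5) probabilities at or below the observed probability = 1.000000.
Step 5: alpha = 0.05. fail to reject H0.

n_eff = 10, pos = 5, neg = 5, p = 1.000000, fail to reject H0.


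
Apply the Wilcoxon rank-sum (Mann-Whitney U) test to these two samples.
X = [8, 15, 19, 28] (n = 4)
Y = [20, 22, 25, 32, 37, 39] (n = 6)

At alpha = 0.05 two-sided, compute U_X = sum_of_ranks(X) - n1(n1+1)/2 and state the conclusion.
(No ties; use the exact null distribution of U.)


Step 1: Combine and sort all 10 observations; assign midranks.
sorted (value, group): (8,X), (15,X), (19,X), (20,Y), (22,Y), (25,Y), (28,X), (32,Y), (37,Y), (39,Y)
ranks: 8->1, 15->2, 19->3, 20->4, 22->5, 25->6, 28->7, 32->8, 37->9, 39->10
Step 2: Rank sum for X: R1 = 1 + 2 + 3 + 7 = 13.
Step 3: U_X = R1 - n1(n1+1)/2 = 13 - 4*5/2 = 13 - 10 = 3.
       U_Y = n1*n2 - U_X = 24 - 3 = 21.
Step 4: No ties, so the exact null distribution of U (based on enumerating the C(10,4) = 210 equally likely rank assignments) gives the two-sided p-value.
Step 5: p-value = 0.066667; compare to alpha = 0.05. fail to reject H0.

U_X = 3, p = 0.066667, fail to reject H0 at alpha = 0.05.


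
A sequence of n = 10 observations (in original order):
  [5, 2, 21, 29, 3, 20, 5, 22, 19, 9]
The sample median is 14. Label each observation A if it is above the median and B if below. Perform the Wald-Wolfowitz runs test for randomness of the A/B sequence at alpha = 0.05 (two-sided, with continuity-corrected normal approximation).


Step 1: Compute median = 14; label A = above, B = below.
Labels in order: BBAABABAAB  (n_A = 5, n_B = 5)
Step 2: Count runs R = 7.
Step 3: Under H0 (random ordering), E[R] = 2*n_A*n_B/(n_A+n_B) + 1 = 2*5*5/10 + 1 = 6.0000.
        Var[R] = 2*n_A*n_B*(2*n_A*n_B - n_A - n_B) / ((n_A+n_B)^2 * (n_A+n_B-1)) = 2000/900 = 2.2222.
        SD[R] = 1.4907.
Step 4: Continuity-corrected z = (R - 0.5 - E[R]) / SD[R] = (7 - 0.5 - 6.0000) / 1.4907 = 0.3354.
Step 5: Two-sided p-value via normal approximation = 2*(1 - Phi(|z|)) = 0.737316.
Step 6: alpha = 0.05. fail to reject H0.

R = 7, z = 0.3354, p = 0.737316, fail to reject H0.


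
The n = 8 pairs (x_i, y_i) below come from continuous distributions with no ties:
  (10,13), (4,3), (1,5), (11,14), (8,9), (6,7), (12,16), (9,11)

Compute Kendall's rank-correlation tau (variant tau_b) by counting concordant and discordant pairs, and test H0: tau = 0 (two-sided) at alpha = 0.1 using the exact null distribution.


Step 1: Enumerate the 28 unordered pairs (i,j) with i<j and classify each by sign(x_j-x_i) * sign(y_j-y_i).
  (1,2):dx=-6,dy=-10->C; (1,3):dx=-9,dy=-8->C; (1,4):dx=+1,dy=+1->C; (1,5):dx=-2,dy=-4->C
  (1,6):dx=-4,dy=-6->C; (1,7):dx=+2,dy=+3->C; (1,8):dx=-1,dy=-2->C; (2,3):dx=-3,dy=+2->D
  (2,4):dx=+7,dy=+11->C; (2,5):dx=+4,dy=+6->C; (2,6):dx=+2,dy=+4->C; (2,7):dx=+8,dy=+13->C
  (2,8):dx=+5,dy=+8->C; (3,4):dx=+10,dy=+9->C; (3,5):dx=+7,dy=+4->C; (3,6):dx=+5,dy=+2->C
  (3,7):dx=+11,dy=+11->C; (3,8):dx=+8,dy=+6->C; (4,5):dx=-3,dy=-5->C; (4,6):dx=-5,dy=-7->C
  (4,7):dx=+1,dy=+2->C; (4,8):dx=-2,dy=-3->C; (5,6):dx=-2,dy=-2->C; (5,7):dx=+4,dy=+7->C
  (5,8):dx=+1,dy=+2->C; (6,7):dx=+6,dy=+9->C; (6,8):dx=+3,dy=+4->C; (7,8):dx=-3,dy=-5->C
Step 2: C = 27, D = 1, total pairs = 28.
Step 3: tau = (C - D)/(n(n-1)/2) = (27 - 1)/28 = 0.928571.
Step 4: Exact two-sided p-value (enumerate n! = 40320 permutations of y under H0): p = 0.000397.
Step 5: alpha = 0.1. reject H0.

tau_b = 0.9286 (C=27, D=1), p = 0.000397, reject H0.
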